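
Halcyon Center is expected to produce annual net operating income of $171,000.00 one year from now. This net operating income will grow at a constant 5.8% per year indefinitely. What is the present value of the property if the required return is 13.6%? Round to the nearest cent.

$2192307.69

Growing perpetuity: P = D₁ / (r − g) = $171,000.0000 / (0.136 − 0.058) = $2,192,307.69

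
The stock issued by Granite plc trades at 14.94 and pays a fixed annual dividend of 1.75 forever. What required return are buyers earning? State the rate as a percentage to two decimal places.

11.71%

P = C/r ⇒ r = C/P = 1.75/14.94 = 0.117135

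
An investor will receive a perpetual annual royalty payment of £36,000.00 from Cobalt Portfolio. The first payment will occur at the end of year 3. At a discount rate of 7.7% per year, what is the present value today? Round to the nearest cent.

Value at end of year 2: C / r = £36,000.00 / 0.077 = £467,532.4675
Discount to today: PV = £467,532.4675 / (1 + 0.077)^2 = £467,532.4675 / 1.159929 = £403,069.90

£403069.90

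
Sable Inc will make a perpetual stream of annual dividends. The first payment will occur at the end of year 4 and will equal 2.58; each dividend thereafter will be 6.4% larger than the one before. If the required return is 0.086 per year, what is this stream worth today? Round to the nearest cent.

91.56

Value at end of year 3: C₁ / (r − g) = 2.58 / (0.086 − 0.064) = 117.2727
Discount to today: PV = 117.2727 / (1 + 0.086)^3 = 117.2727 / 1.280824 = 91.56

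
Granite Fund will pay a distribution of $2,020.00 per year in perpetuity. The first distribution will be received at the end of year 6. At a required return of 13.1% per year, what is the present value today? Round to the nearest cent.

$8332.34

Value at end of year 5: C / r = $2,020.00 / 0.131 = $15,419.8473
Discount to today: PV = $15,419.8473 / (1 + 0.131)^5 = $15,419.8473 / 1.850602 = $8,332.34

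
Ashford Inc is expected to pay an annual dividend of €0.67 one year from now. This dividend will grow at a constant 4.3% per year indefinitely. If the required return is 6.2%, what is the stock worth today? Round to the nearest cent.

€35.26

Growing perpetuity: P = D₁ / (r − g) = €0.6700 / (0.062 − 0.043) = €35.26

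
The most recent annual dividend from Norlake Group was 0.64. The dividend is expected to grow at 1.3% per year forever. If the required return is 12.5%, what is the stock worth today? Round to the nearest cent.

5.79

D₁ = D₀ × (1 + g) = 0.64 × 1.013 = 0.6483
Growing perpetuity: P = D₁ / (r − g) = 0.6483 / (0.125 − 0.013) = 5.79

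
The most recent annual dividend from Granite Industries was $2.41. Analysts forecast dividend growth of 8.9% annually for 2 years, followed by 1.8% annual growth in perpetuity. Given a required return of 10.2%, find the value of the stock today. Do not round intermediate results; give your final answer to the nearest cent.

D_1 = 2.62449
D_2 = 2.85807
Terminal value at year 2: TV = D_2×(1+g_2)/(r−g_2) = 2.90951/0.084 = 34.63708
P_0 = D_1/(1+r)^1 + D_2/(1+r)^2 + TV/(1+r)^2
    = 2.38157 + 2.35348 + 28.52188 = 33.25692

$33.26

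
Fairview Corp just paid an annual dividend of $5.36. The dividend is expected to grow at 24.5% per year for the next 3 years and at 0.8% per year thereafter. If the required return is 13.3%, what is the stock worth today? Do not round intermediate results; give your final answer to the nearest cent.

D_1 = 6.67320
D_2 = 8.30813
D_3 = 10.34363
Terminal value at year 3: TV = D_3×(1+g_2)/(r−g_2) = 10.42638/0.125 = 83.41101
P_0 = D_1/(1+r)^1 + D_2/(1+r)^2 + D_3/(1+r)^3 + TV/(1+r)^3
    = 5.88985 + 6.47208 + 7.11186 + 57.35003 = 76.82381

$76.82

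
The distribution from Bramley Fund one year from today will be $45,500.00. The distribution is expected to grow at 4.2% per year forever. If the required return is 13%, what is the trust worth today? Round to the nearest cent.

$517045.45

Growing perpetuity: P = D₁ / (r − g) = $45,500.0000 / (0.13 − 0.042) = $517,045.45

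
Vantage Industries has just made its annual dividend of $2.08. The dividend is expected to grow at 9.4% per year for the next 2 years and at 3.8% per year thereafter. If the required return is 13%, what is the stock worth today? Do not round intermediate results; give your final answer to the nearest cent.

$25.96

D_1 = 2.27552
D_2 = 2.48942
Terminal value at year 2: TV = D_2×(1+g_2)/(r−g_2) = 2.58402/0.092 = 28.08714
P_0 = D_1/(1+r)^1 + D_2/(1+r)^2 + TV/(1+r)^2
    = 2.01373 + 1.94958 + 21.99635 = 25.95966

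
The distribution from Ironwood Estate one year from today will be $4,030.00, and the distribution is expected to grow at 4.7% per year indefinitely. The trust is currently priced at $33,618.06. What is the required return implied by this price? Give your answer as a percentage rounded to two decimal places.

16.69%

P = D₁/(r − g) ⇒ r = D₁/P + g = $4,030.0000/$33,618.06 + 0.047 = 0.119876 + 0.047 = 0.166876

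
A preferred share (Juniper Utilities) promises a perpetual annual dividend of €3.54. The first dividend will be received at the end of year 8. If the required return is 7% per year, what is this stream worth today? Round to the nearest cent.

€31.49

Value at end of year 7: C / r = €3.54 / 0.07 = €50.5714
Discount to today: PV = €50.5714 / (1 + 0.07)^7 = €50.5714 / 1.605781 = €31.49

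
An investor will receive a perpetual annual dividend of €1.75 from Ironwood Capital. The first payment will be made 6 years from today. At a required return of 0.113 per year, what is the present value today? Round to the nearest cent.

Value at end of year 5: C / r = €1.75 / 0.113 = €15.4867
Discount to today: PV = €15.4867 / (1 + 0.113)^5 = €15.4867 / 1.707953 = €9.07

€9.07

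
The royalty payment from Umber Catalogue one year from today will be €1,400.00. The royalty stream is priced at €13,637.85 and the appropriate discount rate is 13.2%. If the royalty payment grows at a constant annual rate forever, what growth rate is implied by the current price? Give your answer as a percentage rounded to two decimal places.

P = D₁/(r−g) ⇒ g = r − D₁/P = 0.132 − €1,400.00/€13,637.85 = 0.029345

2.93%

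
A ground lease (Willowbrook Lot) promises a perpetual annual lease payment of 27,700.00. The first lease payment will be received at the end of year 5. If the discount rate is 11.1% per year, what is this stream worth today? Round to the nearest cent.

Value at end of year 4: C / r = 27,700.00 / 0.111 = 249,549.5495
Discount to today: PV = 249,549.5495 / (1 + 0.111)^4 = 249,549.5495 / 1.523548 = 163,794.97

163794.97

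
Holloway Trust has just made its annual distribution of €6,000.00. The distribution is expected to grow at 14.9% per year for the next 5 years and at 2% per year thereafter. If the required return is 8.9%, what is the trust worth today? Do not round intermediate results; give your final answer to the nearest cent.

€151312.99

D_1 = 6894.00000
D_2 = 7921.20600
D_3 = 9101.46569
D_4 = 10457.58408
D_5 = 12015.76411
Terminal value at year 5: TV = D_5×(1+g_2)/(r−g_2) = 12256.07939/0.069 = 177624.33903
P_0 = D_1/(1+r)^1 + D_2/(1+r)^2 + D_3/(1+r)^3 + D_4/(1+r)^4 + D_5/(1+r)^5 + TV/(1+r)^5
    = 6330.57851 + 6679.37072 + 7047.38012 + 7435.66553 + 7845.34407 + 115974.65148 = 151312.99043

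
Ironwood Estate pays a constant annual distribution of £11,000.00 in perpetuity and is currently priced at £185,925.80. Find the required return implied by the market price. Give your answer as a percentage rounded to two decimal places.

5.92%

P = C/r ⇒ r = C/P = £11,000.00/£185,925.80 = 0.059163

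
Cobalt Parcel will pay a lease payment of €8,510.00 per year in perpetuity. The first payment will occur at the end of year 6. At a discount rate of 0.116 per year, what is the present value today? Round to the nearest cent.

€42378.99

Value at end of year 5: C / r = €8,510.00 / 0.116 = €73,362.0690
Discount to today: PV = €73,362.0690 / (1 + 0.116)^5 = €73,362.0690 / 1.731095 = €42,378.99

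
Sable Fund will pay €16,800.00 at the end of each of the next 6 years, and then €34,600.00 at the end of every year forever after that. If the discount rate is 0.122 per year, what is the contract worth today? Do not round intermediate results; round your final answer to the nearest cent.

€210836.17

PV of 6-year annuity: €16,800.00 × [1 − (1+0.122)^−6] / 0.122 = 68682.15991
Perpetuity value at year 6: €34,600.00 / 0.122 = 283606.55738
PV of perpetuity: 283606.55738 / (1+0.122)^6 = 142154.01375
Total PV = 68682.15991 + 142154.01375 = 210836.17366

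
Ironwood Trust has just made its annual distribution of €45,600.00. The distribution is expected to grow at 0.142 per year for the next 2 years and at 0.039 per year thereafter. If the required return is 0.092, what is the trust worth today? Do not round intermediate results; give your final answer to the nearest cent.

€1075227.45

D_1 = 52075.20000
D_2 = 59469.87840
Terminal value at year 2: TV = D_2×(1+g_2)/(r−g_2) = 61789.20366/0.053 = 1165834.03128
P_0 = D_1/(1+r)^1 + D_2/(1+r)^2 + TV/(1+r)^2
    = 47687.91209 + 49871.42455 + 977668.11516 = 1075227.45179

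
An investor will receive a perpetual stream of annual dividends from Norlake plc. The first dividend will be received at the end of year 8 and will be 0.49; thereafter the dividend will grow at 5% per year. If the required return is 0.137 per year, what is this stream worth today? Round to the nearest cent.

Value at end of year 7: C₁ / (r − g) = 0.49 / (0.137 − 0.05) = 5.6322
Discount to today: PV = 5.6322 / (1 + 0.137)^7 = 5.6322 / 2.456537 = 2.29

2.29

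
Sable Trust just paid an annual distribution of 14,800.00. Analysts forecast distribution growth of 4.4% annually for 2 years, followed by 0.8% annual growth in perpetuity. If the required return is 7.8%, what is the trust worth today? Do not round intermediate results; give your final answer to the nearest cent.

D_1 = 15451.20000
D_2 = 16131.05280
Terminal value at year 2: TV = D_2×(1+g_2)/(r−g_2) = 16260.10122/0.07 = 232287.16032
P_0 = D_1/(1+r)^1 + D_2/(1+r)^2 + TV/(1+r)^2
    = 14333.20965 + 13881.14181 + 199888.44207 = 228102.79353

228102.79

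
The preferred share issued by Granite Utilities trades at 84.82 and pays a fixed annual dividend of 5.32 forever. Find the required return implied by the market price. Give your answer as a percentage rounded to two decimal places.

6.27%

P = C/r ⇒ r = C/P = 5.32/84.82 = 0.062721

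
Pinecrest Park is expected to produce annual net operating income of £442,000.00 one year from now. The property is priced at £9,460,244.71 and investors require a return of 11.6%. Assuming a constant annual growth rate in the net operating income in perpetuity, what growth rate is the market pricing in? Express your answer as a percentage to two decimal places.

P = D₁/(r−g) ⇒ g = r − D₁/P = 0.116 − £442,000.00/£9,460,244.71 = 0.069278

6.93%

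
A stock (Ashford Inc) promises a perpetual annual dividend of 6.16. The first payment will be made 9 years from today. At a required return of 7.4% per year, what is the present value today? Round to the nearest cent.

47.02

Value at end of year 8: C / r = 6.16 / 0.074 = 83.2432
Discount to today: PV = 83.2432 / (1 + 0.074)^8 = 83.2432 / 1.770249 = 47.02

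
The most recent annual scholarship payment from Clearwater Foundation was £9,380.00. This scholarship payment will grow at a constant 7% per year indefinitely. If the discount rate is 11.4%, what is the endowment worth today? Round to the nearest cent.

D₁ = D₀ × (1 + g) = £9,380.00 × 1.07 = £10,036.6000
Growing perpetuity: P = D₁ / (r − g) = £10,036.6000 / (0.114 − 0.07) = £228,104.55

£228104.55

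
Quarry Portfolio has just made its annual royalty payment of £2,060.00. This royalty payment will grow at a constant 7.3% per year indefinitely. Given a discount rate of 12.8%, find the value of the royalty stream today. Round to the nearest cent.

D₁ = D₀ × (1 + g) = £2,060.00 × 1.073 = £2,210.3800
Growing perpetuity: P = D₁ / (r − g) = £2,210.3800 / (0.128 − 0.073) = £40,188.73

£40188.73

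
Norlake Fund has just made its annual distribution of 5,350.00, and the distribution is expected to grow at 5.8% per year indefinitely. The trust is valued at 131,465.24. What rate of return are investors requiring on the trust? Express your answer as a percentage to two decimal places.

10.11%

D₁ = 5,350.00 × 1.058 = 5,660.3000
P = D₁/(r − g) ⇒ r = D₁/P + g = 5,660.3000/131,465.24 + 0.058 = 0.043055 + 0.058 = 0.101055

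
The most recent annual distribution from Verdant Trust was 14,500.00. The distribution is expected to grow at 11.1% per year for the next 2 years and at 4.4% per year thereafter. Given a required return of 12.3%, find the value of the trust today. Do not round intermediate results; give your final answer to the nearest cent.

D_1 = 16109.50000
D_2 = 17897.65450
Terminal value at year 2: TV = D_2×(1+g_2)/(r−g_2) = 18685.15130/0.079 = 236520.90251
P_0 = D_1/(1+r)^1 + D_2/(1+r)^2 + TV/(1+r)^2
    = 14345.05788 + 14191.77142 + 187546.95396 = 216083.78327

216083.78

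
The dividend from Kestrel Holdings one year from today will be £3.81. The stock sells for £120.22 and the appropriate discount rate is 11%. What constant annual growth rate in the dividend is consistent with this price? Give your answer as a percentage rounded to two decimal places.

P = D₁/(r−g) ⇒ g = r − D₁/P = 0.11 − £3.81/£120.22 = 0.078308

7.83%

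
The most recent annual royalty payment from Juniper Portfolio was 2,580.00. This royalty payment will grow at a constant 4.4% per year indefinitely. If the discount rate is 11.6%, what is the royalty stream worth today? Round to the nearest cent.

37410.00

D₁ = D₀ × (1 + g) = 2,580.00 × 1.044 = 2,693.5200
Growing perpetuity: P = D₁ / (r − g) = 2,693.5200 / (0.116 − 0.044) = 37,410.00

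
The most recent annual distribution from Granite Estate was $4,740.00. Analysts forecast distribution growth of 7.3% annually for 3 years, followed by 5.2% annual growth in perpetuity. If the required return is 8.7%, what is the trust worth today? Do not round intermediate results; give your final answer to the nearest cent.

$150893.44

D_1 = 5086.02000
D_2 = 5457.29946
D_3 = 5855.68232
Terminal value at year 3: TV = D_3×(1+g_2)/(r−g_2) = 6160.17780/0.035 = 176005.08004
P_0 = D_1/(1+r)^1 + D_2/(1+r)^2 + D_3/(1+r)^3 + TV/(1+r)^3
    = 4678.95124 + 4618.68876 + 4559.20243 + 137036.59871 = 150893.44114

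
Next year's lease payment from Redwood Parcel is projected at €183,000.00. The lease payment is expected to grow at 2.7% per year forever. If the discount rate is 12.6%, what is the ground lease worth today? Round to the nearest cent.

Growing perpetuity: P = D₁ / (r − g) = €183,000.0000 / (0.126 − 0.027) = €1,848,484.85

€1848484.85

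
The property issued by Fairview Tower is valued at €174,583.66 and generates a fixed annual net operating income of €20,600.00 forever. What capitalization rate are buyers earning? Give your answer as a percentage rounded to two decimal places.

P = C/r ⇒ r = C/P = €20,600.00/€174,583.66 = 0.117995

11.80%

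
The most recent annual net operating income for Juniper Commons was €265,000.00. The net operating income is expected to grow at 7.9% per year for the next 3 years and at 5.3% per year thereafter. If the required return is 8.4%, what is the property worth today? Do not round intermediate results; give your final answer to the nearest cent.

D_1 = 285935.00000
D_2 = 308523.86500
D_3 = 332897.25033
Terminal value at year 3: TV = D_3×(1+g_2)/(r−g_2) = 350540.80460/0.031 = 11307767.89041
P_0 = D_1/(1+r)^1 + D_2/(1+r)^2 + D_3/(1+r)^3 + TV/(1+r)^3
    = 263777.67528 + 262560.98858 + 261349.91391 + 8877466.43063 = 9665155.00840

€9665155.01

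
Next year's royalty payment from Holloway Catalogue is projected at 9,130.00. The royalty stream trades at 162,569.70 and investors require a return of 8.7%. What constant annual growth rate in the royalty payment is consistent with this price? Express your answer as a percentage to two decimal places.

P = D₁/(r−g) ⇒ g = r − D₁/P = 0.087 − 9,130.00/162,569.70 = 0.030839

3.08%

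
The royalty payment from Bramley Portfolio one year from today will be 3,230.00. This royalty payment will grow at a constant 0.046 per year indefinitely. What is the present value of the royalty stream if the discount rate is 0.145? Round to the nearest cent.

32626.26

Growing perpetuity: P = D₁ / (r − g) = 3,230.0000 / (0.145 − 0.046) = 32,626.26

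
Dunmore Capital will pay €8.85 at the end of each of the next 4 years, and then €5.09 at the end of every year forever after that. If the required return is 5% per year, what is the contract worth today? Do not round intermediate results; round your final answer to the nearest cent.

PV of 4-year annuity: €8.85 × [1 − (1+0.05)^−4] / 0.05 = 31.38166
Perpetuity value at year 4: €5.09 / 0.05 = 101.80000
PV of perpetuity: 101.80000 / (1+0.05)^4 = 83.75111
Total PV = 31.38166 + 83.75111 = 115.13277

€115.13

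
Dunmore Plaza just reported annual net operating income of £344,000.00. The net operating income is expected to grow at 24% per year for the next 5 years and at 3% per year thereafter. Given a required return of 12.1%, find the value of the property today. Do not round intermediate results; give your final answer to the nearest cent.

D_1 = 426560.00000
D_2 = 528934.40000
D_3 = 655878.65600
D_4 = 813289.53344
D_5 = 1008479.02147
Terminal value at year 5: TV = D_5×(1+g_2)/(r−g_2) = 1038733.39211/0.091 = 11414652.66054
P_0 = D_1/(1+r)^1 + D_2/(1+r)^2 + D_3/(1+r)^3 + D_4/(1+r)^4 + D_5/(1+r)^5 + TV/(1+r)^5
    = 380517.39518 + 420911.30243 + 465593.23373 + 515018.38522 + 569690.27446 + 6448142.66699 = 8799873.25802

£8799873.26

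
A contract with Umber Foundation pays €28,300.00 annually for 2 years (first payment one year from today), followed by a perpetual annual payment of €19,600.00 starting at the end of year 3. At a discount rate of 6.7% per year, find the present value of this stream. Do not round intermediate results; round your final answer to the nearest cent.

€308332.72

PV of 2-year annuity: €28,300.00 × [1 − (1+0.067)^−2] / 0.067 = 51380.47008
Perpetuity value at year 2: €19,600.00 / 0.067 = 292537.31343
PV of perpetuity: 292537.31343 / (1+0.067)^2 = 256952.25288
Total PV = 51380.47008 + 256952.25288 = 308332.72296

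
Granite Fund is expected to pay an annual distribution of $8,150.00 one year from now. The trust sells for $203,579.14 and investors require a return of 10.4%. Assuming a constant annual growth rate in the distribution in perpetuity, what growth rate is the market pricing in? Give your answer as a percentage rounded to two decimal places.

6.40%

P = D₁/(r−g) ⇒ g = r − D₁/P = 0.104 − $8,150.00/$203,579.14 = 0.063966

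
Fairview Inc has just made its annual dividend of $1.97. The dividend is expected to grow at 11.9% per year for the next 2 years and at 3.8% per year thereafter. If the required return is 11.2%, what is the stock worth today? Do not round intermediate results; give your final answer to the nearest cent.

D_1 = 2.20443
D_2 = 2.46676
Terminal value at year 2: TV = D_2×(1+g_2)/(r−g_2) = 2.56049/0.074 = 34.60127
P_0 = D_1/(1+r)^1 + D_2/(1+r)^2 + TV/(1+r)^2
    = 1.98240 + 1.99488 + 27.98224 = 31.95952

$31.96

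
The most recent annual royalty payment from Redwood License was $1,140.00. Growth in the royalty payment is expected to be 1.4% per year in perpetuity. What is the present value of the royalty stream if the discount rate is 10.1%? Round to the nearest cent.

D₁ = D₀ × (1 + g) = $1,140.00 × 1.014 = $1,155.9600
Growing perpetuity: P = D₁ / (r − g) = $1,155.9600 / (0.101 − 0.014) = $13,286.90

$13286.90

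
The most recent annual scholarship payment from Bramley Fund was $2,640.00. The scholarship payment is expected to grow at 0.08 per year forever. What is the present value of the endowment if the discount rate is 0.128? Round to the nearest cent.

D₁ = D₀ × (1 + g) = $2,640.00 × 1.08 = $2,851.2000
Growing perpetuity: P = D₁ / (r − g) = $2,851.2000 / (0.128 − 0.08) = $59,400.00

$59400.00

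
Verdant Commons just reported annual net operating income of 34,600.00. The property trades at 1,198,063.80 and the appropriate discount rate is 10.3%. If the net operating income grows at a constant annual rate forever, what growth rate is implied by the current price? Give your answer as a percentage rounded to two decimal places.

7.20%

P = D₀(1+g)/(r−g) ⇒ P(r−g) = D₀(1+g) ⇒ g(P+D₀) = P·r − D₀
g = (P·r − D₀)/(P + D₀) = (1,198,063.80×0.103 − 34,600.00) / (1,198,063.80 + 34,600.00) = 0.072040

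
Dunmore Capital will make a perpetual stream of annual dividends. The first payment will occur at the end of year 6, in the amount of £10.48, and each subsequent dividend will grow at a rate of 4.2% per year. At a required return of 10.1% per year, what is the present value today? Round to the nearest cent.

Value at end of year 5: C₁ / (r − g) = £10.48 / (0.101 − 0.042) = £177.6271
Discount to today: PV = £177.6271 / (1 + 0.101)^5 = £177.6271 / 1.617844 = £109.79

£109.79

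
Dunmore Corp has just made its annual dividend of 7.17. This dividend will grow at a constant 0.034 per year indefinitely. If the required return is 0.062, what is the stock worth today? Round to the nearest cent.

D₁ = D₀ × (1 + g) = 7.17 × 1.034 = 7.4138
Growing perpetuity: P = D₁ / (r − g) = 7.4138 / (0.062 − 0.034) = 264.78

264.78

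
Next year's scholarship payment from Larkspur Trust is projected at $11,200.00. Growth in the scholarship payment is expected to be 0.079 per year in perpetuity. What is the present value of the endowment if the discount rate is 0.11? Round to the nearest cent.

Growing perpetuity: P = D₁ / (r − g) = $11,200.0000 / (0.11 − 0.079) = $361,290.32

$361290.32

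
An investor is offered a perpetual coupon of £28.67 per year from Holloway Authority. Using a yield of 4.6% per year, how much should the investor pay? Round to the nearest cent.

Level perpetuity: PV = C / r = £28.67 / 0.046 = £623.26

£623.26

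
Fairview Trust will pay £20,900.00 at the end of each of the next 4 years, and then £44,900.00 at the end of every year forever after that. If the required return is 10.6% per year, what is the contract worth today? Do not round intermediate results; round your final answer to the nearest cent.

£348485.82

PV of 4-year annuity: £20,900.00 × [1 − (1+0.106)^−4] / 0.106 = 65398.78972
Perpetuity value at year 4: £44,900.00 / 0.106 = 423584.90566
PV of perpetuity: 423584.90566 / (1+0.106)^4 = 283087.02727
Total PV = 65398.78972 + 283087.02727 = 348485.81699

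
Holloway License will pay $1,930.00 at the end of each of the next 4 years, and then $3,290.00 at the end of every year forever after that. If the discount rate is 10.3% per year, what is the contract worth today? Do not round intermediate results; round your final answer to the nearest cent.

PV of 4-year annuity: $1,930.00 × [1 − (1+0.103)^−4] / 0.103 = 6078.32089
Perpetuity value at year 4: $3,290.00 / 0.103 = 31941.74757
PV of perpetuity: 31941.74757 / (1+0.103)^4 = 21580.25755
Total PV = 6078.32089 + 21580.25755 = 27658.57845

$27658.58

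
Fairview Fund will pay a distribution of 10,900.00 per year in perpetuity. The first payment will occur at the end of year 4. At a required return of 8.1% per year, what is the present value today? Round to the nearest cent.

Value at end of year 3: C / r = 10,900.00 / 0.081 = 134,567.9012
Discount to today: PV = 134,567.9012 / (1 + 0.081)^3 = 134,567.9012 / 1.263214 = 106,528.15

106528.15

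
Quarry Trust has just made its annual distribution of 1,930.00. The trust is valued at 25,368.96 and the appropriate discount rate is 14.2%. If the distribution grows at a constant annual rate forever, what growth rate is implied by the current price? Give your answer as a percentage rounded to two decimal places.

6.13%

P = D₀(1+g)/(r−g) ⇒ P(r−g) = D₀(1+g) ⇒ g(P+D₀) = P·r − D₀
g = (P·r − D₀)/(P + D₀) = (25,368.96×0.142 − 1,930.00) / (25,368.96 + 1,930.00) = 0.061262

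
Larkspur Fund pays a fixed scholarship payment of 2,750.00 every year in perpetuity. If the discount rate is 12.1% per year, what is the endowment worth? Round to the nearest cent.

22727.27

Level perpetuity: PV = C / r = 2,750.00 / 0.121 = 22,727.27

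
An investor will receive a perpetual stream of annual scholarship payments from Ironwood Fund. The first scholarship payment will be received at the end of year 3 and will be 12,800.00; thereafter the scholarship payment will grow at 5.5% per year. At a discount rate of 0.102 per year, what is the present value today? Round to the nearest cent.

224258.51

Value at end of year 2: C₁ / (r − g) = 12,800.00 / (0.102 − 0.055) = 272,340.4255
Discount to today: PV = 272,340.4255 / (1 + 0.102)^2 = 272,340.4255 / 1.214404 = 224,258.51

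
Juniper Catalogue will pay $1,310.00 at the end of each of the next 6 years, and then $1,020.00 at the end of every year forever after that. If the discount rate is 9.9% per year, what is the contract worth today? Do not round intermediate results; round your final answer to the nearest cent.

$11569.77

PV of 6-year annuity: $1,310.00 × [1 − (1+0.099)^−6] / 0.099 = 5722.15014
Perpetuity value at year 6: $1,020.00 / 0.099 = 10303.03030
PV of perpetuity: 10303.03030 / (1+0.099)^6 = 5847.61569
Total PV = 5722.15014 + 5847.61569 = 11569.76583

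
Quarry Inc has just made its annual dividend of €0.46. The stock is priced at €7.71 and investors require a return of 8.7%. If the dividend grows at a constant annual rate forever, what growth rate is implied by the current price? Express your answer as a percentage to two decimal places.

P = D₀(1+g)/(r−g) ⇒ P(r−g) = D₀(1+g) ⇒ g(P+D₀) = P·r − D₀
g = (P·r − D₀)/(P + D₀) = (€7.71×0.087 − €0.46) / (€7.71 + €0.46) = 0.025798

2.58%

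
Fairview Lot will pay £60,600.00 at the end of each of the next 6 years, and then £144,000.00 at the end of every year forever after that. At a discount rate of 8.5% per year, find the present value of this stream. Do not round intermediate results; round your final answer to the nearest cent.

£1314348.48

PV of 6-year annuity: £60,600.00 × [1 − (1+0.085)^−6] / 0.085 = 275947.38247
Perpetuity value at year 6: £144,000.00 / 0.085 = 1694117.64706
PV of perpetuity: 1694117.64706 / (1+0.085)^6 = 1038401.09464
Total PV = 275947.38247 + 1038401.09464 = 1314348.47712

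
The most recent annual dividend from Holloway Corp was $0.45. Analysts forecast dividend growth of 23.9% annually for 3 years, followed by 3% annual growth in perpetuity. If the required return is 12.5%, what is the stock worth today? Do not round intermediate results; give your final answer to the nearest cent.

D_1 = 0.55755
D_2 = 0.69080
D_3 = 0.85591
Terminal value at year 3: TV = D_3×(1+g_2)/(r−g_2) = 0.88158/0.095 = 9.27983
P_0 = D_1/(1+r)^1 + D_2/(1+r)^2 + D_3/(1+r)^3 + TV/(1+r)^3
    = 0.49560 + 0.54582 + 0.60113 + 6.51752 = 8.16007

$8.16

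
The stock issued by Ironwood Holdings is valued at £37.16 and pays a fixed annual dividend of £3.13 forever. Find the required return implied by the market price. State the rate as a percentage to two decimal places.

P = C/r ⇒ r = C/P = £3.13/£37.16 = 0.084230

8.42%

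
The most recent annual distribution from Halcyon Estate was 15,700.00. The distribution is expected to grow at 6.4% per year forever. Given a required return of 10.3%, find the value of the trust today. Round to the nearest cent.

428328.21

D₁ = D₀ × (1 + g) = 15,700.00 × 1.064 = 16,704.8000
Growing perpetuity: P = D₁ / (r − g) = 16,704.8000 / (0.103 − 0.064) = 428,328.21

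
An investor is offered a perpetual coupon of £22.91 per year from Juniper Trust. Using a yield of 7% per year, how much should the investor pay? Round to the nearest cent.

£327.29

Level perpetuity: PV = C / r = £22.91 / 0.07 = £327.29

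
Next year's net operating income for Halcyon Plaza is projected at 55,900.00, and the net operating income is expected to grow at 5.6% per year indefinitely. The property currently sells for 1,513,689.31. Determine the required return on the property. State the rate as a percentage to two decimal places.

P = D₁/(r − g) ⇒ r = D₁/P + g = 55,900.0000/1,513,689.31 + 0.056 = 0.036930 + 0.056 = 0.092930

9.29%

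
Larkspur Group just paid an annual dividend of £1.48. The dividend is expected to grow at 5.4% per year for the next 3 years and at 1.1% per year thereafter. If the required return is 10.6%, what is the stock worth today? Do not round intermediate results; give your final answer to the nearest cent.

£17.67

D_1 = 1.55992
D_2 = 1.64416
D_3 = 1.73294
Terminal value at year 3: TV = D_3×(1+g_2)/(r−g_2) = 1.75200/0.095 = 18.44213
P_0 = D_1/(1+r)^1 + D_2/(1+r)^2 + D_3/(1+r)^3 + TV/(1+r)^3
    = 1.41042 + 1.34410 + 1.28091 + 13.63156 = 17.66699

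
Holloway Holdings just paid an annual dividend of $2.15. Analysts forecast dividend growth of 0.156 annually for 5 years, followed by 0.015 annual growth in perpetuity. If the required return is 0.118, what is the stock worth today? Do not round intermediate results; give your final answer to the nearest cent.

D_1 = 2.48540
D_2 = 2.87312
D_3 = 3.32133
D_4 = 3.83946
D_5 = 4.43841
Terminal value at year 5: TV = D_5×(1+g_2)/(r−g_2) = 4.50499/0.103 = 43.73775
P_0 = D_1/(1+r)^1 + D_2/(1+r)^2 + D_3/(1+r)^3 + D_4/(1+r)^4 + D_5/(1+r)^5 + TV/(1+r)^5
    = 2.22308 + 2.29864 + 2.37677 + 2.45755 + 2.54108 + 25.04076 = 36.93787

$36.94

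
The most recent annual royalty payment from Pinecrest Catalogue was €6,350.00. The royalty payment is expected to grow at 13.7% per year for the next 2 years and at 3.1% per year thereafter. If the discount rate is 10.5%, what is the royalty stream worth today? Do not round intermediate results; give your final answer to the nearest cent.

D_1 = 7219.95000
D_2 = 8209.08315
Terminal value at year 2: TV = D_2×(1+g_2)/(r−g_2) = 8463.56473/0.074 = 114372.49632
P_0 = D_1/(1+r)^1 + D_2/(1+r)^2 + TV/(1+r)^2
    = 6533.89140 + 6723.10817 + 93669.25028 = 106926.24985

€106926.25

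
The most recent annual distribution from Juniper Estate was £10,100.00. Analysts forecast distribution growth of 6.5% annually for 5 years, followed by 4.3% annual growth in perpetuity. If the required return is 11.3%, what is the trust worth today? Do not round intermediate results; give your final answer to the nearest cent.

£165050.24

D_1 = 10756.50000
D_2 = 11455.67250
D_3 = 12200.29121
D_4 = 12993.31014
D_5 = 13837.87530
Terminal value at year 5: TV = D_5×(1+g_2)/(r−g_2) = 14432.90394/0.07 = 206184.34198
P_0 = D_1/(1+r)^1 + D_2/(1+r)^2 + D_3/(1+r)^3 + D_4/(1+r)^4 + D_5/(1+r)^5 + TV/(1+r)^5
    = 9664.42049 + 9247.62607 + 8848.80662 + 8467.18693 + 8102.02522 + 120720.17585 = 165050.24117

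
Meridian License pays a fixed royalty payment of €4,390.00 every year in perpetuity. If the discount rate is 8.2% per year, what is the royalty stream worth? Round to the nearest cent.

Level perpetuity: PV = C / r = €4,390.00 / 0.082 = €53,536.59

€53536.59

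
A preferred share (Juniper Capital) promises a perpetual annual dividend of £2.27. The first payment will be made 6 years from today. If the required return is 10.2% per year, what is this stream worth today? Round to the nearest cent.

£13.69

Value at end of year 5: C / r = £2.27 / 0.102 = £22.2549
Discount to today: PV = £22.2549 / (1 + 0.102)^5 = £22.2549 / 1.625204 = £13.69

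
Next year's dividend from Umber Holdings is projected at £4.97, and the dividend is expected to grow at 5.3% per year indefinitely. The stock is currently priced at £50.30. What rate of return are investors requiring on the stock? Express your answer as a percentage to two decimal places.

P = D₁/(r − g) ⇒ r = D₁/P + g = £4.9700/£50.30 + 0.053 = 0.098807 + 0.053 = 0.151807

15.18%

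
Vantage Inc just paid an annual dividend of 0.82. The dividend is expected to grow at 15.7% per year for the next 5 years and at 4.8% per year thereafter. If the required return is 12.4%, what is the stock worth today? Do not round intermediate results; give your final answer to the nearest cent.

17.54

D_1 = 0.94874
D_2 = 1.09769
D_3 = 1.27003
D_4 = 1.46942
D_5 = 1.70012
Terminal value at year 5: TV = D_5×(1+g_2)/(r−g_2) = 1.78173/0.076 = 23.44382
P_0 = D_1/(1+r)^1 + D_2/(1+r)^2 + D_3/(1+r)^3 + D_4/(1+r)^4 + D_5/(1+r)^5 + TV/(1+r)^5
    = 0.84407 + 0.86886 + 0.89437 + 0.92062 + 0.94765 + 13.06763 = 17.54320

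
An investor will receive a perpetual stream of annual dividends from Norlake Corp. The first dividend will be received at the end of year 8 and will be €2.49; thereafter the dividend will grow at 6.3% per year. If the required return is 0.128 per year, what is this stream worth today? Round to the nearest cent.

€16.49

Value at end of year 7: C₁ / (r − g) = €2.49 / (0.128 − 0.063) = €38.3077
Discount to today: PV = €38.3077 / (1 + 0.128)^7 = €38.3077 / 2.323612 = €16.49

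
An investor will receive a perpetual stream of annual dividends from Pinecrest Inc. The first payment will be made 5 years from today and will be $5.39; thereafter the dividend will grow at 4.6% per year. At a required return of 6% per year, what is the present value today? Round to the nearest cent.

Value at end of year 4: C₁ / (r − g) = $5.39 / (0.06 − 0.046) = $385.0000
Discount to today: PV = $385.0000 / (1 + 0.06)^4 = $385.0000 / 1.262477 = $304.96

$304.96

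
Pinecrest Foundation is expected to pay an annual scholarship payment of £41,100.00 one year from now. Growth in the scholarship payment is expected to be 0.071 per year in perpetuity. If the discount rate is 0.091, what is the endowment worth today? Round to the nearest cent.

Growing perpetuity: P = D₁ / (r − g) = £41,100.0000 / (0.091 − 0.071) = £2,055,000.00

£2055000.00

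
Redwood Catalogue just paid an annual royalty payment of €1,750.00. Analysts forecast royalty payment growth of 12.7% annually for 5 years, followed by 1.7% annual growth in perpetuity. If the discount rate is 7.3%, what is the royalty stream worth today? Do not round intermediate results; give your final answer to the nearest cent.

D_1 = 1972.25000
D_2 = 2222.72575
D_3 = 2505.01192
D_4 = 2823.14843
D_5 = 3181.68829
Terminal value at year 5: TV = D_5×(1+g_2)/(r−g_2) = 3235.77699/0.056 = 57781.73189
P_0 = D_1/(1+r)^1 + D_2/(1+r)^2 + D_3/(1+r)^3 + D_4/(1+r)^4 + D_5/(1+r)^5 + TV/(1+r)^5
    = 1838.07083 + 1930.57393 + 2027.73235 + 2129.78040 + 2236.96412 + 40624.86633 = 50787.98796

€50787.99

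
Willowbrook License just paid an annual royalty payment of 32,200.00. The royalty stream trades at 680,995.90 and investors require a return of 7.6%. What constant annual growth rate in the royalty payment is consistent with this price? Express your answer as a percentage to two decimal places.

P = D₀(1+g)/(r−g) ⇒ P(r−g) = D₀(1+g) ⇒ g(P+D₀) = P·r − D₀
g = (P·r − D₀)/(P + D₀) = (680,995.90×0.076 − 32,200.00) / (680,995.90 + 32,200.00) = 0.027420

2.74%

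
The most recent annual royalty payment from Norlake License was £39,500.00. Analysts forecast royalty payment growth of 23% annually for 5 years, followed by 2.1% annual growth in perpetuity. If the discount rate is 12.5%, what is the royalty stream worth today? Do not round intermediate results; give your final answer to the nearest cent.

£866014.09

D_1 = 48585.00000
D_2 = 59759.55000
D_3 = 73504.24650
D_4 = 90410.22319
D_5 = 111204.57453
Terminal value at year 5: TV = D_5×(1+g_2)/(r−g_2) = 113539.87059/0.104 = 1091729.52495
P_0 = D_1/(1+r)^1 + D_2/(1+r)^2 + D_3/(1+r)^3 + D_4/(1+r)^4 + D_5/(1+r)^5 + TV/(1+r)^5
    = 43186.66667 + 47217.42222 + 51624.38163 + 56442.65725 + 61710.63859 + 605832.32694 = 866014.09330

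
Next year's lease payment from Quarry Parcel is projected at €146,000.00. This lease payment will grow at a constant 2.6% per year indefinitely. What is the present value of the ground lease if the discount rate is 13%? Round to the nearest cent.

Growing perpetuity: P = D₁ / (r − g) = €146,000.0000 / (0.13 − 0.026) = €1,403,846.15

€1403846.15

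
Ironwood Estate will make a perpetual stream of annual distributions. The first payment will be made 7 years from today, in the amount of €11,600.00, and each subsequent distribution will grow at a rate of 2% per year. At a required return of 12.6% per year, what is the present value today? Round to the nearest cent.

Value at end of year 6: C₁ / (r − g) = €11,600.00 / (0.126 − 0.02) = €109,433.9623
Discount to today: PV = €109,433.9623 / (1 + 0.126)^6 = €109,433.9623 / 2.038123 = €53,693.51

€53693.51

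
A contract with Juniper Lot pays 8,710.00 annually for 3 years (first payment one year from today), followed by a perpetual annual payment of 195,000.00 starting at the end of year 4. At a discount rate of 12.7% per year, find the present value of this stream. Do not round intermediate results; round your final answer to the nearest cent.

PV of 3-year annuity: 8,710.00 × [1 − (1+0.127)^−3] / 0.127 = 20670.85524
Perpetuity value at year 3: 195,000.00 / 0.127 = 1535433.07087
PV of perpetuity: 1535433.07087 / (1+0.127)^3 = 1072652.72963
Total PV = 20670.85524 + 1072652.72963 = 1093323.58487

1093323.58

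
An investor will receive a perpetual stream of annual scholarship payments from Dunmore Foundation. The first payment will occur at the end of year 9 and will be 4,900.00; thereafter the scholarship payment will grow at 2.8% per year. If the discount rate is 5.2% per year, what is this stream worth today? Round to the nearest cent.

136100.25

Value at end of year 8: C₁ / (r − g) = 4,900.00 / (0.052 − 0.028) = 204,166.6667
Discount to today: PV = 204,166.6667 / (1 + 0.052)^8 = 204,166.6667 / 1.500120 = 136,100.25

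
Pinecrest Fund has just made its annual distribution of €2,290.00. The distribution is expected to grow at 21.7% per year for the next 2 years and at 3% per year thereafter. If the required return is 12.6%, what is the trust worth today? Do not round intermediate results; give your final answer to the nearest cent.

D_1 = 2786.93000
D_2 = 3391.69381
Terminal value at year 2: TV = D_2×(1+g_2)/(r−g_2) = 3493.44462/0.096 = 36390.04817
P_0 = D_1/(1+r)^1 + D_2/(1+r)^2 + TV/(1+r)^2
    = 2475.07105 + 2675.09899 + 28701.58294 = 33851.75298

€33851.75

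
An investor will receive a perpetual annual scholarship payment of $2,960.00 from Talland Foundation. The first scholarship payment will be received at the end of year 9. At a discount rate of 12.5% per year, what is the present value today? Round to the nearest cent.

$9229.15

Value at end of year 8: C / r = $2,960.00 / 0.125 = $23,680.0000
Discount to today: PV = $23,680.0000 / (1 + 0.125)^8 = $23,680.0000 / 2.565785 = $9,229.15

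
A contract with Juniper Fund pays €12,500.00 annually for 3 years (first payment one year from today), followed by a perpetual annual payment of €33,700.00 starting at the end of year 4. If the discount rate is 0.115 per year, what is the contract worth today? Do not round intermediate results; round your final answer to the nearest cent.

€241683.95

PV of 3-year annuity: €12,500.00 × [1 − (1+0.115)^−3] / 0.115 = 30282.74233
Perpetuity value at year 3: €33,700.00 / 0.115 = 293043.47826
PV of perpetuity: 293043.47826 / (1+0.115)^3 = 211401.20494
Total PV = 30282.74233 + 211401.20494 = 241683.94727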